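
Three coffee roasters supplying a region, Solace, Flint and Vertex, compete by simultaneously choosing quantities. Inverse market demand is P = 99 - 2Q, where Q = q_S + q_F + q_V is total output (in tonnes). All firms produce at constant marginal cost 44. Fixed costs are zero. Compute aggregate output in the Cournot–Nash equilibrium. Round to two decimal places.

Each firm earns π_i = (99 - 2Q)q_i - 44q_i.
Setting ∂π_i/∂q_i = 0 with rivals' quantities fixed: 55 - 4q_i - 2·Σ_{j≠i} q_j = 0.
With identical firms every q_j equals q_i, so Σ_{j≠i} q_j = 2q_i and 55 = 8q_i, giving q_i = 55/8.
Total output Q = 55/8 + 55/8 + 55/8 = 165/8.

20.63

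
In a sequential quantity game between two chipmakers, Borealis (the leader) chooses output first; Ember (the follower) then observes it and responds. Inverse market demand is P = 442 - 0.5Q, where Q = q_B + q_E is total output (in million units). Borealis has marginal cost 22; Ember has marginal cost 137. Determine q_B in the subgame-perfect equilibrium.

Solve by backward induction. Given q_B, the follower Ember maximises π_E = (442 - (1/2)q_B - (1/2)q_E)q_E - 137q_E.
∂π_E/∂q_E = 305 - (1/2)q_B - q_E = 0 gives the reaction function q_E = (305 - (1/2)q_B).
The leader anticipates this reaction. Substituting into P = 442 - 0.5Q gives P = 579/2 - (1/4)q_B, so π_B = (579/2 - (1/4)q_B)q_B - 22q_B.
Maximising: ∂π_B/∂q_B = 535/2 - (1/2)q_B = 0, giving q_B = 535.
Then q_E = (305 - (1/2)·535) = 75/2.

535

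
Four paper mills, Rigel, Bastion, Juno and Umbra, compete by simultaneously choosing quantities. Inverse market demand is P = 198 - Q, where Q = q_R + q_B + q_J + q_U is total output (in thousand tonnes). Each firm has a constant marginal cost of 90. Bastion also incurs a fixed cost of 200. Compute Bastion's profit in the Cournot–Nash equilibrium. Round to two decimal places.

266.56

A representative firm's profit is π_i = q_i(198 - Q) - 90q_i.
First-order condition (treating rivals' output as given): 108 - 2q_i - Σ_{j≠i} q_j = 0.
By symmetry each firm produces the same amount; substituting Σ_{j≠i} q_j = 3q_i yields q_i = 108/5.
Price P = 198 - 432/5 = 558/5.
Bastion's profit: (558/5 - 90)·(108/5) - 200 = 266.5600.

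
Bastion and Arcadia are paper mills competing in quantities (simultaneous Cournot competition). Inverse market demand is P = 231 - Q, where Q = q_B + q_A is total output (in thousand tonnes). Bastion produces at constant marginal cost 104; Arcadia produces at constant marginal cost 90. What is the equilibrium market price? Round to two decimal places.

Bastion's profit: π_B = (231 - Q)q_B - (104q_B). Setting ∂π_B/∂q_B = 0: 127 - 2q_B - (q_A) = 0.
Arcadia's first-order condition: 141 - 2q_A - (q_B) = 0.
So q_B = (127 - q_A)/2 and q_A = (141 - q_B)/2.
Substituting one into the other gives q_B = 113/3 and q_A = 155/3.
Total output Q = 268/3, so price P = 231 - 268/3 = 425/3.

141.67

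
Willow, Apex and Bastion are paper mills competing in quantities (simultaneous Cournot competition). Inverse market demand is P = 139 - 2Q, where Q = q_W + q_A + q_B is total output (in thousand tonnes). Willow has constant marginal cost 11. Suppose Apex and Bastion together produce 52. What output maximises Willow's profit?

6

With rivals' combined output fixed at 52, Willow's profit is π_W = (139 - 2·52 - 2q_W)q_W - (11q_W) = (35 - 2q_W)q_W - (11q_W).
∂π_W/∂q_W = 24 - 4q_W = 0, so q_W = 6.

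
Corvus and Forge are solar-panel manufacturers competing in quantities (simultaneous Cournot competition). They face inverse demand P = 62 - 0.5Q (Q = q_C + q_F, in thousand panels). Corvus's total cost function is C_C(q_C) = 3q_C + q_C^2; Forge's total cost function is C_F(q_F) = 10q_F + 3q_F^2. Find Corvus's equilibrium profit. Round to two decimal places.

521.77

Corvus's profit: π_C = (62 - 0.5Q)q_C - (3q_C + q_C²). Setting ∂π_C/∂q_C = 0: 59 - 3q_C - (1/2)(q_F) = 0.
Forge's first-order condition: 52 - 7q_F - (1/2)(q_C) = 0.
Rearranging gives the reaction functions q_C = (59 - (1/2)q_F)/3 and q_F = (52 - (1/2)q_C)/7.
Substituting one into the other gives q_C = 1548/83 and q_F = 506/83.
Price P = 62 - (1/2)·24.7470 = 49.6265.
Corvus's profit: 49.6265·(1548/83) - 3·(1548/83) - (1548/83)² = 521.7675.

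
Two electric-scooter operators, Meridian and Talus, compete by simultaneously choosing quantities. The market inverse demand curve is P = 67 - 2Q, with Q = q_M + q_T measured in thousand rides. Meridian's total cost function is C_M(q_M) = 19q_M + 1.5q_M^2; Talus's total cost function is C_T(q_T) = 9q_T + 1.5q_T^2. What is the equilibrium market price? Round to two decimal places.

43.44

Meridian's profit: π_M = (67 - 2Q)q_M - (19q_M + (3/2)q_M²). Setting ∂π_M/∂q_M = 0: 48 - 7q_M - 2(q_T) = 0.
Talus's profit: π_T = (67 - 2Q)q_T - (9q_T + (3/2)q_T²). Setting ∂π_T/∂q_T = 0: 58 - 7q_T - 2(q_M) = 0.
Best responses: q_M = (48 - 2q_T)/7, q_T = (58 - 2q_M)/7.
Substituting one into the other gives q_M = 44/9 and q_T = 62/9.
Total output Q = 106/9, so price P = 67 - 2·(106/9) = 391/9.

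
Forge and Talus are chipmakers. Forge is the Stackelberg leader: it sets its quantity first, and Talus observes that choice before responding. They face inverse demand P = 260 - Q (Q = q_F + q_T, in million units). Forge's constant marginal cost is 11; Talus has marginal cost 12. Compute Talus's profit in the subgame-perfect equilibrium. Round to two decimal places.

Solve by backward induction. Given q_F, the follower Talus maximises π_T = (260 - q_F - q_T)q_T - 12q_T.
Follower FOC: 248 - q_F - 2q_T = 0, so q_T(q_F) = (248 - q_F)/2.
The leader anticipates this reaction. Substituting into P = 260 - Q gives P = 136 - (1/2)q_F, so π_F = (136 - (1/2)q_F)q_F - 11q_F.
Maximising: ∂π_F/∂q_F = 125 - q_F = 0, giving q_F = 125.
Then q_T = (248 - 125)/2 = 123/2.
Price P = 260 - 373/2 = 147/2.
Talus's profit: (147/2 - 12)·(123/2) = 3782.2500.

3782.25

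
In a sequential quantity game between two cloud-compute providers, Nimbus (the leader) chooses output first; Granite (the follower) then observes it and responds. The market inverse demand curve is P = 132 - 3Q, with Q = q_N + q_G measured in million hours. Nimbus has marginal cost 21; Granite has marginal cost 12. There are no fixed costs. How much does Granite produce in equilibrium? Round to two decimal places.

11.50

Solve by backward induction. Given q_N, the follower Granite maximises π_G = (132 - 3q_N - 3q_G)q_G - 12q_G.
Setting the follower's marginal profit to zero, 120 - 3q_N - 6q_G = 0, i.e. q_G = (120 - 3q_N)/6.
The leader anticipates this reaction. Substituting into P = 132 - 3Q gives P = 72 - (3/2)q_N, so π_N = (72 - (3/2)q_N)q_N - 21q_N.
Leader FOC: 51 - 3q_N = 0, so q_N = 17.
Then q_G = (120 - 3·17)/6 = 23/2.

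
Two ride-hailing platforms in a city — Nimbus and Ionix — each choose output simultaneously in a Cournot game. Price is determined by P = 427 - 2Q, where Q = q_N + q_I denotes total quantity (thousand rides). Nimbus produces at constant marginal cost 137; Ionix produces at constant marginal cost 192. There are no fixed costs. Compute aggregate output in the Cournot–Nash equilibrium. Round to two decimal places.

Nimbus's profit: π_N = (427 - 2Q)q_N - (137q_N). Setting ∂π_N/∂q_N = 0: 290 - 4q_N - 2(q_I) = 0.
Ionix's profit: π_I = (427 - 2Q)q_I - (192q_I). Setting ∂π_I/∂q_I = 0: 235 - 4q_I - 2(q_N) = 0.
Rearranging gives the reaction functions q_N = (290 - 2q_I)/4 and q_I = (235 - 2q_N)/4.
Substituting one into the other gives q_N = 115/2 and q_I = 30.
Total output Q = 115/2 + 30 = 175/2.

87.50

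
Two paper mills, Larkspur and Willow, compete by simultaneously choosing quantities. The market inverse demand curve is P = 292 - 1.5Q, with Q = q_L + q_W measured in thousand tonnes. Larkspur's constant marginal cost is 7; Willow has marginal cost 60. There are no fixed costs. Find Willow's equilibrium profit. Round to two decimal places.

Larkspur's profit: π_L = (292 - 1.5Q)q_L - (7q_L). Setting ∂π_L/∂q_L = 0: 285 - 3q_L - (3/2)(q_W) = 0.
Willow's profit: π_W = (292 - 1.5Q)q_W - (60q_W). Setting ∂π_W/∂q_W = 0: 232 - 3q_W - (3/2)(q_L) = 0.
Rearranging gives the reaction functions q_L = (285 - (3/2)q_W)/3 and q_W = (232 - (3/2)q_L)/3.
Solving the pair: q_L = 676/9, q_W = 358/9.
Price P = 292 - (3/2)·(1034/9) = 359/3.
Willow's profit: (359/3 - 60)·(358/9) = 2373.4074.

2373.41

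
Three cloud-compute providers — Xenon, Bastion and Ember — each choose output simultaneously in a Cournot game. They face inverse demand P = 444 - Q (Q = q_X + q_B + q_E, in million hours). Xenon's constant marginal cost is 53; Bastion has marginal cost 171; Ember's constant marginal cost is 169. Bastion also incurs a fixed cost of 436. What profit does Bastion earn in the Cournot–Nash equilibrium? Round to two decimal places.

1027.06

Xenon's profit: π_X = (444 - Q)q_X - (53q_X). Setting ∂π_X/∂q_X = 0: 391 - 2q_X - (q_B + q_E) = 0.
Bastion's first-order condition: 273 - 2q_B - (q_X + q_E) = 0.
Ember's first-order condition: 275 - 2q_E - (q_X + q_B) = 0.
Summing all 3 equations gives 939 − 4Q = 0, hence Q = 939/4.
Back-substituting: q_X = (391 − 939/4) = 625/4, q_B = (273 − 939/4) = 153/4, q_E = (275 − 939/4) = 161/4.
Price P = 444 - 939/4 = 837/4.
Bastion's profit: (837/4 - 171)·(153/4) - 436 = 1027.0625.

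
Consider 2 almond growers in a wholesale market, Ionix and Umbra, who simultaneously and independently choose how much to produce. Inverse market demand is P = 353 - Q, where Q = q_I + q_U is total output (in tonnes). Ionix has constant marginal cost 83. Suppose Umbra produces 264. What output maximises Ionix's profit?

With the rival's output fixed at 264, Ionix's profit is π_I = (353 - 264 - q_I)q_I - (83q_I) = (89 - q_I)q_I - (83q_I).
∂π_I/∂q_I = 6 - 2q_I = 0, so q_I = 3.

3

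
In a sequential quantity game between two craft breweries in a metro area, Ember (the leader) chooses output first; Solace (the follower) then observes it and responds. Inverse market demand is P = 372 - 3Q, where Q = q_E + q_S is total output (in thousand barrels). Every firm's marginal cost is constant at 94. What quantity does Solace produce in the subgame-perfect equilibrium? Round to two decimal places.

The follower Solace best-responds to any q_E: π_S = (372 - 3Q)q_S - 94q_S.
Follower FOC: 278 - 3q_E - 6q_S = 0, so q_S(q_E) = (278 - 3q_E)/6.
The leader anticipates this reaction. Substituting into P = 372 - 3Q gives P = 233 - (3/2)q_E, so π_E = (233 - (3/2)q_E)q_E - 94q_E.
Leader FOC: 139 - 3q_E = 0, so q_E = 139/3.
Then q_S = (278 - 3·(139/3))/6 = 139/6.

23.17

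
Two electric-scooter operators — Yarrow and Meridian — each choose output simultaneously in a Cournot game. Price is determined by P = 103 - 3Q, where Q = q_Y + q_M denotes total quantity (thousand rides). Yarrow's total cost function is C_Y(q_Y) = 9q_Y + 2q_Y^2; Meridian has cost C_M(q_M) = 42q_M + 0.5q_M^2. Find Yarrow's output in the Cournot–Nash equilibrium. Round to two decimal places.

7.79

Yarrow's profit: π_Y = (103 - 3Q)q_Y - (9q_Y + 2q_Y²). Setting ∂π_Y/∂q_Y = 0: 94 - 10q_Y - 3(q_M) = 0.
Meridian's profit: π_M = (103 - 3Q)q_M - (42q_M + (1/2)q_M²). Setting ∂π_M/∂q_M = 0: 61 - 7q_M - 3(q_Y) = 0.
So q_Y = (94 - 3q_M)/10 and q_M = (61 - 3q_Y)/7.
Substituting one into the other gives q_Y = 475/61 and q_M = 328/61.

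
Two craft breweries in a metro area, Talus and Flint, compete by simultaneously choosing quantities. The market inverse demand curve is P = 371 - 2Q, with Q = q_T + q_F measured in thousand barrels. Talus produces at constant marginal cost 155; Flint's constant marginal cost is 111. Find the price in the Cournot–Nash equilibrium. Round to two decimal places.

212.33

Talus's profit: π_T = (371 - 2Q)q_T - (155q_T). Setting ∂π_T/∂q_T = 0: 216 - 4q_T - 2(q_F) = 0.
Flint's profit: π_F = (371 - 2Q)q_F - (111q_F). Setting ∂π_F/∂q_F = 0: 260 - 4q_F - 2(q_T) = 0.
So q_T = (216 - 2q_F)/4 and q_F = (260 - 2q_T)/4.
Solving the pair: q_T = 86/3, q_F = 152/3.
Total output Q = 238/3, so price P = 371 - 2·(238/3) = 637/3.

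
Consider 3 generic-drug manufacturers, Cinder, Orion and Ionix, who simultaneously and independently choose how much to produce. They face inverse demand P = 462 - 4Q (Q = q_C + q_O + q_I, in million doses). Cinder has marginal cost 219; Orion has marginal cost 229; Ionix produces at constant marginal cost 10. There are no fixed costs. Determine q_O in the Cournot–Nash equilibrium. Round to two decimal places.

0.25

Cinder's profit: π_C = (462 - 4Q)q_C - (219q_C). Setting ∂π_C/∂q_C = 0: 243 - 8q_C - 4(q_O + q_I) = 0.
Orion's first-order condition: 233 - 8q_O - 4(q_C + q_I) = 0.
Ionix's profit: π_I = (462 - 4Q)q_I - (10q_I). Setting ∂π_I/∂q_I = 0: 452 - 8q_I - 4(q_C + q_O) = 0.
Adding the 3 conditions: 928 − 8Q − 8Q = 0, i.e. Q = 58.
Back-substituting: q_C = (243 − 232)/4 = 11/4, q_O = (233 − 232)/4 = 1/4, q_I = (452 − 232)/4 = 55.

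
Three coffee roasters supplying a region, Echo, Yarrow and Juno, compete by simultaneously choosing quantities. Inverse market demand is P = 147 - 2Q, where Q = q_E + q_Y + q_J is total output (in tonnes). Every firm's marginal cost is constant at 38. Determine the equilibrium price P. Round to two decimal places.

A representative firm's profit is π_i = q_i(147 - 2Q) - 38q_i.
Setting ∂π_i/∂q_i = 0 with rivals' quantities fixed: 109 - 4q_i - 2·Σ_{j≠i} q_j = 0.
With identical firms every q_j equals q_i, so Σ_{j≠i} q_j = 2q_i and 109 = 8q_i, giving q_i = 109/8.
Total output Q = 327/8, so price P = 147 - 2·(327/8) = 261/4.

65.25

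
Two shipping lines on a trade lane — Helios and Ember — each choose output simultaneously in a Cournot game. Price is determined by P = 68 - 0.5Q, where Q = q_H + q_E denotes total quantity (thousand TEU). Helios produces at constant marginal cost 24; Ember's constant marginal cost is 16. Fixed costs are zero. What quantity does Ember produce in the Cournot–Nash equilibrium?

40

Helios's profit: π_H = (68 - 0.5Q)q_H - (24q_H). Setting ∂π_H/∂q_H = 0: 44 - q_H - (1/2)(q_E) = 0.
Ember's profit: π_E = (68 - 0.5Q)q_E - (16q_E). Setting ∂π_E/∂q_E = 0: 52 - q_E - (1/2)(q_H) = 0.
Rearranging gives the reaction functions q_H = (44 - (1/2)q_E) and q_E = (52 - (1/2)q_H).
Substituting one into the other gives q_H = 24 and q_E = 40.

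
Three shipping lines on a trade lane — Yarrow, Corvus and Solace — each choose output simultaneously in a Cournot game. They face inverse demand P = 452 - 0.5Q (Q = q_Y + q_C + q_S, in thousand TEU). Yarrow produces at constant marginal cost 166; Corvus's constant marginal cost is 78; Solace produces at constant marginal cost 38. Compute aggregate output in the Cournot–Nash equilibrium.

537

Yarrow's profit: π_Y = (452 - 0.5Q)q_Y - (166q_Y). Setting ∂π_Y/∂q_Y = 0: 286 - q_Y - (1/2)(q_C + q_S) = 0.
Corvus's first-order condition: 374 - q_C - (1/2)(q_Y + q_S) = 0.
Solace's first-order condition: 414 - q_S - (1/2)(q_Y + q_C) = 0.
Summing all 3 equations gives 1074 − 2Q = 0, hence Q = 537.
Back-substituting: q_Y = (286 − 537/2)/(1/2) = 35, q_C = (374 − 537/2)/(1/2) = 211, q_S = (414 − 537/2)/(1/2) = 291.
Total output Q = 35 + 211 + 291 = 537.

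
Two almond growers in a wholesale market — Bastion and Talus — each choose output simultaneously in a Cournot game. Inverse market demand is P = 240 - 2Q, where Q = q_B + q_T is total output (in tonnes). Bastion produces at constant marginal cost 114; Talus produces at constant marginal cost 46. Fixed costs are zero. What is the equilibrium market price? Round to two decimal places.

Bastion's profit: π_B = (240 - 2Q)q_B - (114q_B). Setting ∂π_B/∂q_B = 0: 126 - 4q_B - 2(q_T) = 0.
Talus's profit: π_T = (240 - 2Q)q_T - (46q_T). Setting ∂π_T/∂q_T = 0: 194 - 4q_T - 2(q_B) = 0.
So q_B = (126 - 2q_T)/4 and q_T = (194 - 2q_B)/4.
Solving the pair: q_B = 29/3, q_T = 131/3.
Total output Q = 160/3, so price P = 240 - 2·(160/3) = 400/3.

133.33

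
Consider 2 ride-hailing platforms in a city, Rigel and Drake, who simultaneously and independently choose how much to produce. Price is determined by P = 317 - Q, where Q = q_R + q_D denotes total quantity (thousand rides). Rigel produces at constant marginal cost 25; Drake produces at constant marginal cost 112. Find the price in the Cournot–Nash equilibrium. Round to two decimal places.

151.33

Rigel's profit: π_R = (317 - Q)q_R - (25q_R). Setting ∂π_R/∂q_R = 0: 292 - 2q_R - (q_D) = 0.
Drake's first-order condition: 205 - 2q_D - (q_R) = 0.
Rearranging gives the reaction functions q_R = (292 - q_D)/2 and q_D = (205 - q_R)/2.
Solving the pair: q_R = 379/3, q_D = 118/3.
Total output Q = 497/3, so price P = 317 - 497/3 = 454/3.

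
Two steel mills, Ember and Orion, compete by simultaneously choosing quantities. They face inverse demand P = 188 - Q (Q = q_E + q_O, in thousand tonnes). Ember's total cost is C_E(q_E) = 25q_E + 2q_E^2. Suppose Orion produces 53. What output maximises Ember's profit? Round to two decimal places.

With the rival's output fixed at 53, Ember's profit is π_E = (188 - 53 - q_E)q_E - (25q_E + 2q_E²) = (135 - q_E)q_E - (25q_E + 2q_E²).
∂π_E/∂q_E = 110 - 6q_E = 0, so q_E = 55/3.

18.33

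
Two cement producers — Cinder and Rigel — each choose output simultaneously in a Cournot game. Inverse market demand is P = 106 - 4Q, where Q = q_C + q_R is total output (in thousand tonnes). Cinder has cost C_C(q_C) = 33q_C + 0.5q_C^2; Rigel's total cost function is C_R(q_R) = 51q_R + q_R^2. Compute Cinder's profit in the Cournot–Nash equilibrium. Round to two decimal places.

213.74

Cinder's profit: π_C = (106 - 4Q)q_C - (33q_C + (1/2)q_C²). Setting ∂π_C/∂q_C = 0: 73 - 9q_C - 4(q_R) = 0.
Rigel's first-order condition: 55 - 10q_R - 4(q_C) = 0.
So q_C = (73 - 4q_R)/9 and q_R = (55 - 4q_C)/10.
Solving the pair: q_C = 255/37, q_R = 203/74.
Price P = 106 - 4·(713/74) = 67.4595.
Cinder's profit: 67.4595·(255/37) - 33·(255/37) - (1/2)(255/37)² = 213.7418.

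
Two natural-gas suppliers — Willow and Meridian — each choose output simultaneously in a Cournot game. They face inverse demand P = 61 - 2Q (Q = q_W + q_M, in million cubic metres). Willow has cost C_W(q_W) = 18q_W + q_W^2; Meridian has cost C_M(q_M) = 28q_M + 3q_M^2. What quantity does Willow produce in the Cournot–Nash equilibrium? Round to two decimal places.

6.50

Willow's profit: π_W = (61 - 2Q)q_W - (18q_W + q_W²). Setting ∂π_W/∂q_W = 0: 43 - 6q_W - 2(q_M) = 0.
Meridian's first-order condition: 33 - 10q_M - 2(q_W) = 0.
Best responses: q_W = (43 - 2q_M)/6, q_M = (33 - 2q_W)/10.
Substituting one into the other gives q_W = 13/2 and q_M = 2.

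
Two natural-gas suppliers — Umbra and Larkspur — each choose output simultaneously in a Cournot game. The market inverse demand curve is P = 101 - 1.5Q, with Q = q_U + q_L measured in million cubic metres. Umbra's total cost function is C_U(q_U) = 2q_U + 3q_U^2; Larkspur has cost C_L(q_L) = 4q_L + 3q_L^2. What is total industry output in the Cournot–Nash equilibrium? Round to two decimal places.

Umbra's profit: π_U = (101 - 1.5Q)q_U - (2q_U + 3q_U²). Setting ∂π_U/∂q_U = 0: 99 - 9q_U - (3/2)(q_L) = 0.
Larkspur's first-order condition: 97 - 9q_L - (3/2)(q_U) = 0.
Best responses: q_U = (99 - (3/2)q_L)/9, q_L = (97 - (3/2)q_U)/9.
Solving the pair: q_U = 142/15, q_L = 46/5.
Total output Q = 142/15 + 46/5 = 56/3.

18.67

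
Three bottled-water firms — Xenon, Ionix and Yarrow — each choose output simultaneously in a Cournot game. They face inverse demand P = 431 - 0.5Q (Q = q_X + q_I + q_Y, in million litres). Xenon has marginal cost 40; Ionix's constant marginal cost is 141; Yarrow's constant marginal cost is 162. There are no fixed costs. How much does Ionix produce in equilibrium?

Xenon's profit: π_X = (431 - 0.5Q)q_X - (40q_X). Setting ∂π_X/∂q_X = 0: 391 - q_X - (1/2)(q_I + q_Y) = 0.
Ionix's profit: π_I = (431 - 0.5Q)q_I - (141q_I). Setting ∂π_I/∂q_I = 0: 290 - q_I - (1/2)(q_X + q_Y) = 0.
Yarrow's first-order condition: 269 - q_Y - (1/2)(q_X + q_I) = 0.
Summing all 3 equations gives 950 − 2Q = 0, hence Q = 475.
Back-substituting: q_X = (391 − 475/2)/(1/2) = 307, q_I = (290 − 475/2)/(1/2) = 105, q_Y = (269 − 475/2)/(1/2) = 63.

105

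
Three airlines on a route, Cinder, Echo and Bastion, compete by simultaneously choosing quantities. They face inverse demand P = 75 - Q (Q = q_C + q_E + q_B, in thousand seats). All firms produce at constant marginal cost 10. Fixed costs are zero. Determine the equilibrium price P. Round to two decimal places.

Each firm earns π_i = (75 - Q)q_i - 10q_i.
Setting ∂π_i/∂q_i = 0 with rivals' quantities fixed: 65 - 2q_i - Σ_{j≠i} q_j = 0.
With identical firms every q_j equals q_i, so Σ_{j≠i} q_j = 2q_i and 65 = 4q_i, giving q_i = 65/4.
Total output Q = 195/4, so price P = 75 - 195/4 = 105/4.

26.25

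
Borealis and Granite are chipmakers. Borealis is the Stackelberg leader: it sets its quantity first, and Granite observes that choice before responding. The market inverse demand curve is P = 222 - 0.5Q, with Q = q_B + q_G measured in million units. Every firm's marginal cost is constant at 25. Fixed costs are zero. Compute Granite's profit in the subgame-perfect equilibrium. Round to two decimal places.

Solve by backward induction. Given q_B, the follower Granite maximises π_G = (222 - (1/2)q_B - (1/2)q_G)q_G - 25q_G.
Setting the follower's marginal profit to zero, 197 - (1/2)q_B - q_G = 0, i.e. q_G = (197 - (1/2)q_B).
The leader anticipates this reaction. Substituting into P = 222 - 0.5Q gives P = 247/2 - (1/4)q_B, so π_B = (247/2 - (1/4)q_B)q_B - 25q_B.
The leader's first-order condition 197/2 - (1/2)q_B = 0 yields q_B = 197.
Then q_G = (197 - (1/2)·197) = 197/2.
Price P = 222 - (1/2)·(591/2) = 297/4.
Granite's profit: (297/4 - 25)·(197/2) = 4851.1250.

4851.13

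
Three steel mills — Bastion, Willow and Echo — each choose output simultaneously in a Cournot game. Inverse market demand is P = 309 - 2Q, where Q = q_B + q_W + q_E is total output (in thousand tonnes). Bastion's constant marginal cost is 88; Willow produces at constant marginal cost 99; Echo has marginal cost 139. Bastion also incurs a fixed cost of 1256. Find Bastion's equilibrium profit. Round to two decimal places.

Bastion's profit: π_B = (309 - 2Q)q_B - (88q_B). Setting ∂π_B/∂q_B = 0: 221 - 4q_B - 2(q_W + q_E) = 0.
Willow's first-order condition: 210 - 4q_W - 2(q_B + q_E) = 0.
Echo's first-order condition: 170 - 4q_E - 2(q_B + q_W) = 0.
Summing all 3 equations gives 601 − 8Q = 0, hence Q = 601/8.
Back-substituting: q_B = (221 − 601/4)/2 = 283/8, q_W = (210 − 601/4)/2 = 239/8, q_E = (170 − 601/4)/2 = 79/8.
Price P = 309 - 2·(601/8) = 635/4.
Bastion's profit: (635/4 - 88)·(283/8) - 1256 = 1246.7813.

1246.78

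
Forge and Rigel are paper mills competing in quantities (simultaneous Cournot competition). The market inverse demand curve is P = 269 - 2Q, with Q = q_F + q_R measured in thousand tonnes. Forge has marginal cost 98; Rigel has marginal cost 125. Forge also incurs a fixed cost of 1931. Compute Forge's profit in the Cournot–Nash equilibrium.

247

Forge's profit: π_F = (269 - 2Q)q_F - (98q_F). Setting ∂π_F/∂q_F = 0: 171 - 4q_F - 2(q_R) = 0.
Rigel's profit: π_R = (269 - 2Q)q_R - (125q_R). Setting ∂π_R/∂q_R = 0: 144 - 4q_R - 2(q_F) = 0.
So q_F = (171 - 2q_R)/4 and q_R = (144 - 2q_F)/4.
Substituting one into the other gives q_F = 33 and q_R = 39/2.
Price P = 269 - 2·(105/2) = 164.
Forge's profit: (164 - 98)·33 - 1931 = 247.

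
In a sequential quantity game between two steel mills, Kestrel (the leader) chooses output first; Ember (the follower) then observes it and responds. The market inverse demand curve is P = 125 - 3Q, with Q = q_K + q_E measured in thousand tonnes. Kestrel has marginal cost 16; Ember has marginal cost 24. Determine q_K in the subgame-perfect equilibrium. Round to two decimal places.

The follower Ember best-responds to any q_K: π_E = (125 - 3Q)q_E - 24q_E.
Setting the follower's marginal profit to zero, 101 - 3q_K - 6q_E = 0, i.e. q_E = (101 - 3q_K)/6.
The leader anticipates this reaction. Substituting into P = 125 - 3Q gives P = 149/2 - (3/2)q_K, so π_K = (149/2 - (3/2)q_K)q_K - 16q_K.
Maximising: ∂π_K/∂q_K = 117/2 - 3q_K = 0, giving q_K = 39/2.
Then q_E = (101 - 3·(39/2))/6 = 85/12.

19.50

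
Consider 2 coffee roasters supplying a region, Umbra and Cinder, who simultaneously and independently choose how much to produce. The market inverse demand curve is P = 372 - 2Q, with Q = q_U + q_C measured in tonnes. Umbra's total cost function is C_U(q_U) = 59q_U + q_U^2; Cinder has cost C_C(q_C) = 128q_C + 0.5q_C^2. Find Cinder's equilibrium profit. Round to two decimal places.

2597.06

Umbra's profit: π_U = (372 - 2Q)q_U - (59q_U + q_U²). Setting ∂π_U/∂q_U = 0: 313 - 6q_U - 2(q_C) = 0.
Cinder's first-order condition: 244 - 5q_C - 2(q_U) = 0.
Rearranging gives the reaction functions q_U = (313 - 2q_C)/6 and q_C = (244 - 2q_U)/5.
Substituting one into the other gives q_U = 1077/26 and q_C = 419/13.
Price P = 372 - 2·(1915/26) = 224.6923.
Cinder's profit: 224.6923·(419/13) - 128·(419/13) - (1/2)(419/13)² = 2597.0562.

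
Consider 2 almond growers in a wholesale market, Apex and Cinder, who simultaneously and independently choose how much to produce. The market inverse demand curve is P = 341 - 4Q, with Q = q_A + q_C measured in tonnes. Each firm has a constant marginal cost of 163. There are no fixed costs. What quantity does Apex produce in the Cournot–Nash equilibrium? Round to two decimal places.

14.83

A representative firm's profit is π_i = q_i(341 - 4Q) - 163q_i.
First-order condition (treating rivals' output as given): 178 - 8q_i - 4q_j = 0.
By symmetry each firm produces the same amount; substituting q_j = q_i yields q_i = 178/12 = 89/6.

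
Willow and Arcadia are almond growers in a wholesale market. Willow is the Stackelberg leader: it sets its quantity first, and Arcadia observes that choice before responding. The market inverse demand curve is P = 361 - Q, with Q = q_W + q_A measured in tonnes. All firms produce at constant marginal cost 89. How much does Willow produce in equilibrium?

Solve by backward induction. Given q_W, the follower Arcadia maximises π_A = (361 - q_W - q_A)q_A - 89q_A.
∂π_A/∂q_A = 272 - q_W - 2q_A = 0 gives the reaction function q_A = (272 - q_W)/2.
The leader anticipates this reaction. Substituting into P = 361 - Q gives P = 225 - (1/2)q_W, so π_W = (225 - (1/2)q_W)q_W - 89q_W.
The leader's first-order condition 136 - q_W = 0 yields q_W = 136.
Then q_A = (272 - 136)/2 = 68.

136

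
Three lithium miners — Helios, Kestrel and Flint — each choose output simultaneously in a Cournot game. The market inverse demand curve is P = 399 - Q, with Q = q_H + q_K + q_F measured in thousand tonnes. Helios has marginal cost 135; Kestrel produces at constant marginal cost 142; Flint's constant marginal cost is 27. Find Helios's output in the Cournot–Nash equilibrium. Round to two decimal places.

Helios's profit: π_H = (399 - Q)q_H - (135q_H). Setting ∂π_H/∂q_H = 0: 264 - 2q_H - (q_K + q_F) = 0.
Kestrel's first-order condition: 257 - 2q_K - (q_H + q_F) = 0.
Flint's profit: π_F = (399 - Q)q_F - (27q_F). Setting ∂π_F/∂q_F = 0: 372 - 2q_F - (q_H + q_K) = 0.
Summing all 3 equations gives 893 − 4Q = 0, hence Q = 893/4.
Back-substituting: q_H = (264 − 893/4) = 163/4, q_K = (257 − 893/4) = 135/4, q_F = (372 − 893/4) = 595/4.

40.75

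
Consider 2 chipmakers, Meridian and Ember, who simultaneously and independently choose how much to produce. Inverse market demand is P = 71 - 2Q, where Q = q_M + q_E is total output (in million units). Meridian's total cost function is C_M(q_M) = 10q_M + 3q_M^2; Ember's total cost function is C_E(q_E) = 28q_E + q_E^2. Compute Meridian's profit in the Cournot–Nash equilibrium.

125

Meridian's profit: π_M = (71 - 2Q)q_M - (10q_M + 3q_M²). Setting ∂π_M/∂q_M = 0: 61 - 10q_M - 2(q_E) = 0.
Ember's first-order condition: 43 - 6q_E - 2(q_M) = 0.
So q_M = (61 - 2q_E)/10 and q_E = (43 - 2q_M)/6.
Solving the pair: q_M = 5, q_E = 11/2.
Price P = 71 - 2·(21/2) = 50.
Meridian's profit: 50·5 - 10·5 - 3·5² = 125.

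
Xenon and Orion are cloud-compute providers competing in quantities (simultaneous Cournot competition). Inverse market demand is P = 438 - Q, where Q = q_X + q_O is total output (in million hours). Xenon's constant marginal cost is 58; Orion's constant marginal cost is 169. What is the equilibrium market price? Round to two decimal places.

Xenon's profit: π_X = (438 - Q)q_X - (58q_X). Setting ∂π_X/∂q_X = 0: 380 - 2q_X - (q_O) = 0.
Orion's first-order condition: 269 - 2q_O - (q_X) = 0.
Best responses: q_X = (380 - q_O)/2, q_O = (269 - q_X)/2.
Solving the pair: q_X = 491/3, q_O = 158/3.
Total output Q = 649/3, so price P = 438 - 649/3 = 665/3.

221.67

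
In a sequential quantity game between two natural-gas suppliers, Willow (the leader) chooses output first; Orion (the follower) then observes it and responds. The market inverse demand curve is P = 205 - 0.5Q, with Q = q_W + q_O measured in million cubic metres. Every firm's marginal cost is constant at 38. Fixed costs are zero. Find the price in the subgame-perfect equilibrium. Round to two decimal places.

79.75

Solve by backward induction. Given q_W, the follower Orion maximises π_O = (205 - (1/2)q_W - (1/2)q_O)q_O - 38q_O.
∂π_O/∂q_O = 167 - (1/2)q_W - q_O = 0 gives the reaction function q_O = (167 - (1/2)q_W).
The leader anticipates this reaction. Substituting into P = 205 - 0.5Q gives P = 243/2 - (1/4)q_W, so π_W = (243/2 - (1/4)q_W)q_W - 38q_W.
Maximising: ∂π_W/∂q_W = 167/2 - (1/2)q_W = 0, giving q_W = 167.
Then q_O = (167 - (1/2)·167) = 167/2.
Total output Q = 501/2, so price P = 205 - (1/2)·(501/2) = 319/4.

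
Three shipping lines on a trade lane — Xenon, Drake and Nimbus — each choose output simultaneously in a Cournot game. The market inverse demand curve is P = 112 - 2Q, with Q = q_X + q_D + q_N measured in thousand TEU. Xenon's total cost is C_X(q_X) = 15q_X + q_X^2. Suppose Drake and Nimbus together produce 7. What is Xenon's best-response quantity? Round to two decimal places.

With rivals' combined output fixed at 7, Xenon's profit is π_X = (112 - 2·7 - 2q_X)q_X - (15q_X + q_X²) = (98 - 2q_X)q_X - (15q_X + q_X²).
∂π_X/∂q_X = 83 - 6q_X = 0, so q_X = 83/6.

13.83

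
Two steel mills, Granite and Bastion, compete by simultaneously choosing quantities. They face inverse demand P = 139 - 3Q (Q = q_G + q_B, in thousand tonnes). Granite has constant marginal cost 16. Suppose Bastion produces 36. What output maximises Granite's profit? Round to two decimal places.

With the rival's output fixed at 36, Granite's profit is π_G = (139 - 3·36 - 3q_G)q_G - (16q_G) = (31 - 3q_G)q_G - (16q_G).
∂π_G/∂q_G = 15 - 6q_G = 0, so q_G = 5/2.

2.50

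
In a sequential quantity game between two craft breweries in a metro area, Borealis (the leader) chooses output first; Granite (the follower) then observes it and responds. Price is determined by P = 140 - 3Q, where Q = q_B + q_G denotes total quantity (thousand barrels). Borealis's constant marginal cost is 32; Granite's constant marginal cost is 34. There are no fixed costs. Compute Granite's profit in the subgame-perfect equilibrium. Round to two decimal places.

216.75

The follower Granite best-responds to any q_B: π_G = (140 - 3Q)q_G - 34q_G.
Setting the follower's marginal profit to zero, 106 - 3q_B - 6q_G = 0, i.e. q_G = (106 - 3q_B)/6.
Borealis substitutes q_G(q_B) into its own profit: π_B = q_B(140 - 3q_B - (106 - 3q_B)/2) - 32q_B = (87 - (3/2)q_B)q_B - 32q_B.
Leader FOC: 55 - 3q_B = 0, so q_B = 55/3.
Then q_G = (106 - 3·(55/3))/6 = 17/2.
Price P = 140 - 3·(161/6) = 119/2.
Granite's profit: (119/2 - 34)·(17/2) = 867/4.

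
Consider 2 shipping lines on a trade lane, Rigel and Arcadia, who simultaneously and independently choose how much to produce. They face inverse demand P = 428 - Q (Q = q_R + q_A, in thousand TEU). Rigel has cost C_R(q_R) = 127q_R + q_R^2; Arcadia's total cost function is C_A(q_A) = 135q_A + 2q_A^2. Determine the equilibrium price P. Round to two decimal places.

324.35

Rigel's profit: π_R = (428 - Q)q_R - (127q_R + q_R²). Setting ∂π_R/∂q_R = 0: 301 - 4q_R - (q_A) = 0.
Arcadia's first-order condition: 293 - 6q_A - (q_R) = 0.
Rearranging gives the reaction functions q_R = (301 - q_A)/4 and q_A = (293 - q_R)/6.
Solving the pair: q_R = 1513/23, q_A = 871/23.
Total output Q = 103.6522, so price P = 428 - 103.6522 = 324.3478.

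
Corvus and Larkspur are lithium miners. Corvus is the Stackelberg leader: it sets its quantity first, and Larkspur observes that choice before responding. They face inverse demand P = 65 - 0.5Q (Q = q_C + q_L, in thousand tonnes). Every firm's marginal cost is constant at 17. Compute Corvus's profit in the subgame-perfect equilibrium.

576

Solve by backward induction. Given q_C, the follower Larkspur maximises π_L = (65 - (1/2)q_C - (1/2)q_L)q_L - 17q_L.
Follower FOC: 48 - (1/2)q_C - q_L = 0, so q_L(q_C) = (48 - (1/2)q_C).
Corvus substitutes q_L(q_C) into its own profit: π_C = q_C(65 - (1/2)q_C - (48 - (1/2)q_C)/2) - 17q_C = (41 - (1/4)q_C)q_C - 17q_C.
Leader FOC: 24 - (1/2)q_C = 0, so q_C = 48.
Then q_L = (48 - (1/2)·48) = 24.
Price P = 65 - (1/2)·72 = 29.
Corvus's profit: (29 - 17)·48 = 576.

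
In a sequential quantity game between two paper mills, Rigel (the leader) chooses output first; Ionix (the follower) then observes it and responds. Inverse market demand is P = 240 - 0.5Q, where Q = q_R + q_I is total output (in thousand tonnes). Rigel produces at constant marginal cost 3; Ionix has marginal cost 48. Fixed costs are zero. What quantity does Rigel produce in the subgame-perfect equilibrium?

The follower Ionix best-responds to any q_R: π_I = (240 - 0.5Q)q_I - 48q_I.
Setting the follower's marginal profit to zero, 192 - (1/2)q_R - q_I = 0, i.e. q_I = (192 - (1/2)q_R).
Rigel substitutes q_I(q_R) into its own profit: π_R = q_R(240 - (1/2)q_R - (192 - (1/2)q_R)/2) - 3q_R = (144 - (1/4)q_R)q_R - 3q_R.
Leader FOC: 141 - (1/2)q_R = 0, so q_R = 282.
Then q_I = (192 - (1/2)·282) = 51.

282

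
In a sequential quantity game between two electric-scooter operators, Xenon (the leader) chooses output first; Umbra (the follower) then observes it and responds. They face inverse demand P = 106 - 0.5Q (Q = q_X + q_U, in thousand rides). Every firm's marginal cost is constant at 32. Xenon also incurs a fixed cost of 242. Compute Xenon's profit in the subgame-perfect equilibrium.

1127

Solve by backward induction. Given q_X, the follower Umbra maximises π_U = (106 - (1/2)q_X - (1/2)q_U)q_U - 32q_U.
Setting the follower's marginal profit to zero, 74 - (1/2)q_X - q_U = 0, i.e. q_U = (74 - (1/2)q_X).
Xenon substitutes q_U(q_X) into its own profit: π_X = q_X(106 - (1/2)q_X - (74 - (1/2)q_X)/2) - 32q_X = (69 - (1/4)q_X)q_X - 32q_X.
Maximising: ∂π_X/∂q_X = 37 - (1/2)q_X = 0, giving q_X = 74.
Then q_U = (74 - (1/2)·74) = 37.
Price P = 106 - (1/2)·111 = 101/2.
Xenon's profit: (101/2 - 32)·74 - 242 = 1127.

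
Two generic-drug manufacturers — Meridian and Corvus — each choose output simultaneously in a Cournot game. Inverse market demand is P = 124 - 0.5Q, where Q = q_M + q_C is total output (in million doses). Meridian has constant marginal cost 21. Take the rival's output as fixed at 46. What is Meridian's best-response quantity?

80

With the rival's output fixed at 46, Meridian's profit is π_M = (124 - (1/2)·46 - (1/2)q_M)q_M - (21q_M) = (101 - (1/2)q_M)q_M - (21q_M).
∂π_M/∂q_M = 80 - q_M = 0, so q_M = 80.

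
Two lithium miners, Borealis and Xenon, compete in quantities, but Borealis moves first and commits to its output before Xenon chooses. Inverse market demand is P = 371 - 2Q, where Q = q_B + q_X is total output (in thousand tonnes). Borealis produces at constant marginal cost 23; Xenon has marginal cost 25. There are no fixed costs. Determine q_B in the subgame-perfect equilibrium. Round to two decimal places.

Solve by backward induction. Given q_B, the follower Xenon maximises π_X = (371 - 2q_B - 2q_X)q_X - 25q_X.
∂π_X/∂q_X = 346 - 2q_B - 4q_X = 0 gives the reaction function q_X = (346 - 2q_B)/4.
The leader anticipates this reaction. Substituting into P = 371 - 2Q gives P = 198 - q_B, so π_B = (198 - q_B)q_B - 23q_B.
Leader FOC: 175 - 2q_B = 0, so q_B = 175/2.
Then q_X = (346 - 2·(175/2))/4 = 171/4.

87.50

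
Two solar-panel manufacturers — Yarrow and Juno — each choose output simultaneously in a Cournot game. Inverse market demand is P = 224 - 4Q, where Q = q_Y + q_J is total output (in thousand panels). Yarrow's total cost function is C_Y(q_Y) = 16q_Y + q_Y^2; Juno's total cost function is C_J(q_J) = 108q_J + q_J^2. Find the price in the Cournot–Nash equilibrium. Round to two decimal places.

Yarrow's profit: π_Y = (224 - 4Q)q_Y - (16q_Y + q_Y²). Setting ∂π_Y/∂q_Y = 0: 208 - 10q_Y - 4(q_J) = 0.
Juno's first-order condition: 116 - 10q_J - 4(q_Y) = 0.
Rearranging gives the reaction functions q_Y = (208 - 4q_J)/10 and q_J = (116 - 4q_Y)/10.
Solving the pair: q_Y = 404/21, q_J = 82/21.
Total output Q = 162/7, so price P = 224 - 4·(162/7) = 920/7.

131.43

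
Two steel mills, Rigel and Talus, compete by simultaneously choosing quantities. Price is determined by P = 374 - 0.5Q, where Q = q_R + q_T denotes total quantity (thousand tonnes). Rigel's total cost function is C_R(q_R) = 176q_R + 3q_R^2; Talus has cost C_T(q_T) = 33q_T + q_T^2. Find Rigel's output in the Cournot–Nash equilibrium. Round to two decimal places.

20.41

Rigel's profit: π_R = (374 - 0.5Q)q_R - (176q_R + 3q_R²). Setting ∂π_R/∂q_R = 0: 198 - 7q_R - (1/2)(q_T) = 0.
Talus's profit: π_T = (374 - 0.5Q)q_T - (33q_T + q_T²). Setting ∂π_T/∂q_T = 0: 341 - 3q_T - (1/2)(q_R) = 0.
Rearranging gives the reaction functions q_R = (198 - (1/2)q_T)/7 and q_T = (341 - (1/2)q_R)/3.
Solving the pair: q_R = 1694/83, q_T = 110.2651.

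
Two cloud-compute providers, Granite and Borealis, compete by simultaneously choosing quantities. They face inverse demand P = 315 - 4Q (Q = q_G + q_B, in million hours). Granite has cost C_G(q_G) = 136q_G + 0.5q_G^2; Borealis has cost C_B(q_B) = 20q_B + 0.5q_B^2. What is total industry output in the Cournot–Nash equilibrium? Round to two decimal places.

36.46

Granite's profit: π_G = (315 - 4Q)q_G - (136q_G + (1/2)q_G²). Setting ∂π_G/∂q_G = 0: 179 - 9q_G - 4(q_B) = 0.
Borealis's first-order condition: 295 - 9q_B - 4(q_G) = 0.
Rearranging gives the reaction functions q_G = (179 - 4q_B)/9 and q_B = (295 - 4q_G)/9.
Solving the pair: q_G = 431/65, q_B = 1939/65.
Total output Q = 431/65 + 1939/65 = 474/13.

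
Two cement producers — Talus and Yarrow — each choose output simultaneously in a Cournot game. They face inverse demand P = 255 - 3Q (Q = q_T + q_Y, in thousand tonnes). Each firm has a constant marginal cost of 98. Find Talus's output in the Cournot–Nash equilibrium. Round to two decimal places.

Each firm earns π_i = (255 - 3Q)q_i - 98q_i.
First-order condition (treating rivals' output as given): 157 - 6q_i - 3q_j = 0.
By symmetry each firm produces the same amount; substituting q_j = q_i yields q_i = 157/9.

17.44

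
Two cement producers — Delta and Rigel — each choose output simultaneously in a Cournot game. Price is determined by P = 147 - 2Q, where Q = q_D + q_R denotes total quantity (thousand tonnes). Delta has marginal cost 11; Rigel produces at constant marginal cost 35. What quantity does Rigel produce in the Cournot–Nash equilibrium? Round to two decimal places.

14.67

Delta's profit: π_D = (147 - 2Q)q_D - (11q_D). Setting ∂π_D/∂q_D = 0: 136 - 4q_D - 2(q_R) = 0.
Rigel's first-order condition: 112 - 4q_R - 2(q_D) = 0.
Rearranging gives the reaction functions q_D = (136 - 2q_R)/4 and q_R = (112 - 2q_D)/4.
Solving the pair: q_D = 80/3, q_R = 44/3.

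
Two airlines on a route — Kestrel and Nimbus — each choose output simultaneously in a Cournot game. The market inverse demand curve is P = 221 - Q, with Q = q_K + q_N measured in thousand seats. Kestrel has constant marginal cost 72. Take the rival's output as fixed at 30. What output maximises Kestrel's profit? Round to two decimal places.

With the rival's output fixed at 30, Kestrel's profit is π_K = (221 - 30 - q_K)q_K - (72q_K) = (191 - q_K)q_K - (72q_K).
∂π_K/∂q_K = 119 - 2q_K = 0, so q_K = 119/2.

59.50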